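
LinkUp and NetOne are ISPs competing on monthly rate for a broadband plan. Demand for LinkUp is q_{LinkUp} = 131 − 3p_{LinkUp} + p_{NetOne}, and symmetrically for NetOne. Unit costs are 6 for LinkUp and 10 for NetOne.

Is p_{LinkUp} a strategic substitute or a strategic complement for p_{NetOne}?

LinkUp's profit: π = (p_{LinkUp} − 6)(131 − 3p_{LinkUp} + p_{NetOne}).
∂π/∂p_{LinkUp} = 149 − 6p_{LinkUp} + p_{NetOne} = 0 ⇒ p_{LinkUp} = 149/6 + (1/6)p_{NetOne}.
The best-response slope dp_{LinkUp}/dp_{NetOne} = 1/6 > 0: the reaction function is upward-sloping, so the choices are strategic complements.

strategic complements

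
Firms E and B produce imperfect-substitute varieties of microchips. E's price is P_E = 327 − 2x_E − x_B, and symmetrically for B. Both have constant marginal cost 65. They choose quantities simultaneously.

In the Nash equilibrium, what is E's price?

169.8

Firm E's profit: π = x_E(327 − 2x_E − x_B) − 65x_E.
∂π/∂x_E = 262 − 4x_E − x_B = 0 ⇒ x_E = 65.5 − 0.25x_B.
By symmetry x_B = x_E; substituting into the reaction function, 1.25x_E = 65.5 and x_E = 52.4.
P_E = 327 − 2·52.4 − 52.4 = 169.8.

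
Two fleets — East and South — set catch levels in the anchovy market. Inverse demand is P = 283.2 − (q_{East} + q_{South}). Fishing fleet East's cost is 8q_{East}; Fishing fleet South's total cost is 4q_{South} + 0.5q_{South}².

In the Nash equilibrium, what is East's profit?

11942.1184

Fishing fleet East's profit: π = q_{East}(283.2 − (q_{East} + q_{South})) − 8q_{East}.
∂π/∂q_{East} = 275.2 − 2q_{East} − q_{South} = 0, so q_{East} = 137.6 − 0.5q_{South}.
For South: ∂π/∂q_{South} = 279.2 − 3q_{South} − q_{East} = 0 ⇒ q_{South} = 1396/15 − (1/3)q_{East}.
Solving the two reaction functions simultaneously: (1 − (−0.5)(−1/3))q_{East} = 137.6 − 0.5·(1396/15), so (5/6)q_{East} = 1366/15 and q_{East} = 109.28.
Then q_{South} = 1396/15 − (1/3)·109.28 = 56.64.
Price P = 283.2 − 165.92 = 117.28.
East's profit: (117.28 − 8)·109.28 = 11942.1184.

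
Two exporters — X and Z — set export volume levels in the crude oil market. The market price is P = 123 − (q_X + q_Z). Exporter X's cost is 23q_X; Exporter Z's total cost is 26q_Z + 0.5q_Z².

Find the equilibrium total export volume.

Exporter X's profit: π = q_X(123 − (q_X + q_Z)) − 23q_X.
∂π/∂q_X = 100 − 2q_X − q_Z = 0, so q_X = 50 − 0.5q_Z.
For Z: ∂π/∂q_Z = 97 − 3q_Z − q_X = 0 ⇒ q_Z = 97/3 − (1/3)q_X.
Plugging q_Z into X's best response: q_X = 50 − 0.5(97/3 − (1/3)q_X) ⇒ (5/6)q_X = 203/6, so q_X = 40.6.
Then q_Z = 97/3 − (1/3)·40.6 = 18.8.
Total export volume: 40.6 + 18.8 = 59.4.

59.4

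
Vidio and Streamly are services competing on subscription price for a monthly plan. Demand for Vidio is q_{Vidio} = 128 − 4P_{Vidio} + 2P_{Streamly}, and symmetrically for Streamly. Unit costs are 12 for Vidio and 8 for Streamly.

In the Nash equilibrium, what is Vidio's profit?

1128.96

Vidio's profit: π = (P_{Vidio} − 12)(128 − 4P_{Vidio} + 2P_{Streamly}).
∂π/∂P_{Vidio} = 176 − 8P_{Vidio} + 2P_{Streamly} = 0 ⇒ P_{Vidio} = 22 + 0.25P_{Streamly}.
Similarly P_{Streamly} = 20 + 0.25P_{Vidio}.
Solving the two reaction functions simultaneously: (1 − (0.25)(0.25))P_{Vidio} = 22 + 0.25·20, so 0.9375P_{Vidio} = 27 and P_{Vidio} = 28.8.
Then P_{Streamly} = 20 + 0.25·28.8 = 27.2.
q_{Vidio} = 128 − 4·28.8 + 2·27.2 = 67.2.
Profit = (28.8 − 12)·67.2 = 1128.96.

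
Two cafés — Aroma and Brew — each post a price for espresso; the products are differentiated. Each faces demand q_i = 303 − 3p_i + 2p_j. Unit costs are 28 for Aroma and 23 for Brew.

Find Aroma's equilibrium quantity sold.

Aroma's profit: π = (p_{Aroma} − 28)(303 − 3p_{Aroma} + 2p_{Brew}).
∂π/∂p_{Aroma} = 387 − 6p_{Aroma} + 2p_{Brew} = 0 ⇒ p_{Aroma} = 64.5 + (1/3)p_{Brew}.
Similarly p_{Brew} = 62 + (1/3)p_{Aroma}.
Plugging p_{Brew} into Aroma's best response: p_{Aroma} = 64.5 + (1/3)(62 + (1/3)p_{Aroma}) ⇒ (8/9)p_{Aroma} = 511/6, so p_{Aroma} = 95.8125.
Then p_{Brew} = 62 + (1/3)·95.8125 = 93.9375.
q_{Aroma} = 303 − 3·95.8125 + 2·93.9375 = 203.4375.

203.4375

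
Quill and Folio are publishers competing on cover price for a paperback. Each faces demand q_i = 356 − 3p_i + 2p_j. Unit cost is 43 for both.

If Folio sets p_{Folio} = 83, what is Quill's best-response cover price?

Quill's profit: π = (p_{Quill} − 43)(356 − 3p_{Quill} + 2p_{Folio}).
∂π/∂p_{Quill} = 485 − 6p_{Quill} + 2p_{Folio} = 0 ⇒ p_{Quill} = 485/6 + (1/3)p_{Folio}.
At p_{Folio} = 83: p_{Quill} = 485/6 + (1/3)·83 = 108.5.

108.5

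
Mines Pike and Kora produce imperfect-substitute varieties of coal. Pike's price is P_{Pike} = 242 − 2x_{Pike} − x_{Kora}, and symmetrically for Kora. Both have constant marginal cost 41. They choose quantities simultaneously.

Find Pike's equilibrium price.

121.4

Mine Pike's profit: π = x_{Pike}(242 − 2x_{Pike} − x_{Kora}) − 41x_{Pike}.
∂π/∂x_{Pike} = 201 − 4x_{Pike} − x_{Kora} = 0 ⇒ x_{Pike} = 50.25 − 0.25x_{Kora}.
Setting x_{Pike} = x_{Kora} in the reaction function: x_{Pike} = 50.25 − 0.25x_{Pike}, so x_{Pike} = 50.25 / 1.25 = 40.2.
P_{Pike} = 242 − 2·40.2 − 40.2 = 121.4.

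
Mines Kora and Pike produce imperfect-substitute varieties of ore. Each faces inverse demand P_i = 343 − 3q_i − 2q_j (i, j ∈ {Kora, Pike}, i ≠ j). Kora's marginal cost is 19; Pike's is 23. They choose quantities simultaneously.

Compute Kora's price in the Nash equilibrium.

Mine Kora's profit: π = q_{Kora}(343 − 3q_{Kora} − 2q_{Pike}) − 19q_{Kora}.
∂π/∂q_{Kora} = 324 − 6q_{Kora} − 2q_{Pike} = 0 ⇒ q_{Kora} = 54 − (1/3)q_{Pike}.
Similarly q_{Pike} = 160/3 − (1/3)q_{Kora}.
Plugging q_{Pike} into Kora's best response: q_{Kora} = 54 − (1/3)(160/3 − (1/3)q_{Kora}) ⇒ (8/9)q_{Kora} = 326/9, so q_{Kora} = 40.75.
Then q_{Pike} = 160/3 − (1/3)·40.75 = 39.75.
P_{Kora} = 343 − 3·40.75 − 2·39.75 = 141.25.

141.25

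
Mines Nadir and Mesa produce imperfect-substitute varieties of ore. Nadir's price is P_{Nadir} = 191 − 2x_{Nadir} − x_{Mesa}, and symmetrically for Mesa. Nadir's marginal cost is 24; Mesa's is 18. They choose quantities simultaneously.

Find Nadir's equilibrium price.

Mine Nadir's profit: π = x_{Nadir}(191 − 2x_{Nadir} − x_{Mesa}) − 24x_{Nadir}.
∂π/∂x_{Nadir} = 167 − 4x_{Nadir} − x_{Mesa} = 0 ⇒ x_{Nadir} = 41.75 − 0.25x_{Mesa}.
Similarly x_{Mesa} = 43.25 − 0.25x_{Nadir}.
Solving the two reaction functions simultaneously: (1 − (−0.25)(−0.25))x_{Nadir} = 41.75 − 0.25·43.25, so 0.9375x_{Nadir} = 30.9375 and x_{Nadir} = 33.
Then x_{Mesa} = 43.25 − 0.25·33 = 35.
P_{Nadir} = 191 − 2·33 − 35 = 90.

90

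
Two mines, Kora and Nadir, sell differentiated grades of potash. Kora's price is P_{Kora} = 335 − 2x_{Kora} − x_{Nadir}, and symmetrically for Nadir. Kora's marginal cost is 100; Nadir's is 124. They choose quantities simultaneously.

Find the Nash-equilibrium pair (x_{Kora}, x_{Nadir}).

Mine Kora's profit: π = x_{Kora}(335 − 2x_{Kora} − x_{Nadir}) − 100x_{Kora}.
∂π/∂x_{Kora} = 235 − 4x_{Kora} − x_{Nadir} = 0 ⇒ x_{Kora} = 58.75 − 0.25x_{Nadir}.
Similarly x_{Nadir} = 52.75 − 0.25x_{Kora}.
Solving the two reaction functions simultaneously: (1 − (−0.25)(−0.25))x_{Kora} = 58.75 − 0.25·52.75, so 0.9375x_{Kora} = 45.5625 and x_{Kora} = 48.6.
Then x_{Nadir} = 52.75 − 0.25·48.6 = 40.6.

48.6, 40.6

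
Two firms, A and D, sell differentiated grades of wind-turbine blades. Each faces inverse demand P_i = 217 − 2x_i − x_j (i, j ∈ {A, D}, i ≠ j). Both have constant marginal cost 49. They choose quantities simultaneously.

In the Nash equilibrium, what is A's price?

Firm A's profit: π = x_A(217 − 2x_A − x_D) − 49x_A.
∂π/∂x_A = 168 − 4x_A − x_D = 0 ⇒ x_A = 42 − 0.25x_D.
By symmetry x_D = x_A; substituting into the reaction function, 1.25x_A = 42 and x_A = 33.6.
P_A = 217 − 2·33.6 − 33.6 = 116.2.

116.2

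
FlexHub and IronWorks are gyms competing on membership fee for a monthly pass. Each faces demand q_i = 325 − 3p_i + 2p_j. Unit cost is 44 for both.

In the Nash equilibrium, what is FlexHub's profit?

14805.1875

FlexHub's profit: π = (p_{FlexHub} − 44)(325 − 3p_{FlexHub} + 2p_{IronWorks}).
∂π/∂p_{FlexHub} = 457 − 6p_{FlexHub} + 2p_{IronWorks} = 0 ⇒ p_{FlexHub} = 457/6 + (1/3)p_{IronWorks}.
By symmetry p_{IronWorks} = p_{FlexHub}; substituting into the reaction function, (2/3)p_{FlexHub} = 457/6 and p_{FlexHub} = 114.25.
q_{FlexHub} = 325 − 3·114.25 + 2·114.25 = 210.75.
Profit = (114.25 − 44)·210.75 = 14805.1875.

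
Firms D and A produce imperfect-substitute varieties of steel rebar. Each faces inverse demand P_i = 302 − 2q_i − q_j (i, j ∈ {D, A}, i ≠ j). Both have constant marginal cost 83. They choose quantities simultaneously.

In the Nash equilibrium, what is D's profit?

Firm D's profit: π = q_D(302 − 2q_D − q_A) − 83q_D.
∂π/∂q_D = 219 − 4q_D − q_A = 0 ⇒ q_D = 54.75 − 0.25q_A.
The game is symmetric, so in equilibrium q_A = q_D: the reaction function gives 1.25q_D = 54.75, hence q_D = 43.8.
P_D = 302 − 2·43.8 − 43.8 = 170.6.
Profit = (170.6 − 83)·43.8 = 3836.88.

3836.88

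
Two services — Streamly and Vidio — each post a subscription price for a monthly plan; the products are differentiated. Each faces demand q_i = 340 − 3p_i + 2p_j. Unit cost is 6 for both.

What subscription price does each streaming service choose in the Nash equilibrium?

Streamly's profit: π = (p_{Streamly} − 6)(340 − 3p_{Streamly} + 2p_{Vidio}).
∂π/∂p_{Streamly} = 358 − 6p_{Streamly} + 2p_{Vidio} = 0 ⇒ p_{Streamly} = 179/3 + (1/3)p_{Vidio}.
By symmetry p_{Vidio} = p_{Streamly}; substituting into the reaction function, (2/3)p_{Streamly} = 179/3 and p_{Streamly} = 89.5.

89.5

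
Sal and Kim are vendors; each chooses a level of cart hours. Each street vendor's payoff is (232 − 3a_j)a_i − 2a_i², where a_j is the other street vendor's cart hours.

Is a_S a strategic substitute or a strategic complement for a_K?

strategic substitutes

Sal's payoff is (232 − 3a_K)a_S − 2a_S².
∂π/∂a_S = 232 − 3a_K − 4a_S = 0, so a_S = 58 − 0.75a_K.
The best-response slope da_S/da_K = −0.75 < 0: the reaction function is downward-sloping, so the choices are strategic substitutes.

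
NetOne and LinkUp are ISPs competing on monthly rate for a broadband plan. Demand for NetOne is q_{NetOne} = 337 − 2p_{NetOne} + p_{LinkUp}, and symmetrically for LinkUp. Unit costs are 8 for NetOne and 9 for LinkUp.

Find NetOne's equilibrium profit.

24112.08

NetOne's profit: π = (p_{NetOne} − 8)(337 − 2p_{NetOne} + p_{LinkUp}).
∂π/∂p_{NetOne} = 353 − 4p_{NetOne} + p_{LinkUp} = 0 ⇒ p_{NetOne} = 88.25 + 0.25p_{LinkUp}.
Similarly p_{LinkUp} = 88.75 + 0.25p_{NetOne}.
Solving the two reaction functions simultaneously: (1 − (0.25)(0.25))p_{NetOne} = 88.25 + 0.25·88.75, so 0.9375p_{NetOne} = 110.4375 and p_{NetOne} = 117.8.
Then p_{LinkUp} = 88.75 + 0.25·117.8 = 118.2.
q_{NetOne} = 337 − 2·117.8 + 118.2 = 219.6.
Profit = (117.8 − 8)·219.6 = 24112.08.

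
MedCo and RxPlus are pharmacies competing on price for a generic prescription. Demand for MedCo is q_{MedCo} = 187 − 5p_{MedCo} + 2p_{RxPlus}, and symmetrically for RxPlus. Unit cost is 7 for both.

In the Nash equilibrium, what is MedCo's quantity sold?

103.75

MedCo's profit: π = (p_{MedCo} − 7)(187 − 5p_{MedCo} + 2p_{RxPlus}).
∂π/∂p_{MedCo} = 222 − 10p_{MedCo} + 2p_{RxPlus} = 0 ⇒ p_{MedCo} = 22.2 + 0.2p_{RxPlus}.
Setting p_{MedCo} = p_{RxPlus} in the reaction function: p_{MedCo} = 22.2 + 0.2p_{MedCo}, so p_{MedCo} = 22.2 / 0.8 = 27.75.
q_{MedCo} = 187 − 5·27.75 + 2·27.75 = 103.75.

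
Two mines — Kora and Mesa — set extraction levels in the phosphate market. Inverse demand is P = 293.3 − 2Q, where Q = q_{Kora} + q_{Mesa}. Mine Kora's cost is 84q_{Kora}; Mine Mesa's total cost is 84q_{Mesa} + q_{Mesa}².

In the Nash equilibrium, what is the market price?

167.72

Mine Kora's profit: π = q_{Kora}(293.3 − 2(q_{Kora} + q_{Mesa})) − 84q_{Kora}.
∂π/∂q_{Kora} = 209.3 − 4q_{Kora} − 2q_{Mesa} = 0, so q_{Kora} = 52.325 − 0.5q_{Mesa}.
For Mesa: ∂π/∂q_{Mesa} = 209.3 − 6q_{Mesa} − 2q_{Kora} = 0 ⇒ q_{Mesa} = 2093/60 − (1/3)q_{Kora}.
Substituting the second reaction function into the first: q_{Kora} = 52.325 − 0.5(2093/60 − (1/3)q_{Kora}), which gives (5/6)q_{Kora} = 2093/60 ⇒ q_{Kora} = 41.86.
Then q_{Mesa} = 2093/60 − (1/3)·41.86 = 20.93.
Equilibrium price: P = 293.3 − 2·62.79 = 167.72.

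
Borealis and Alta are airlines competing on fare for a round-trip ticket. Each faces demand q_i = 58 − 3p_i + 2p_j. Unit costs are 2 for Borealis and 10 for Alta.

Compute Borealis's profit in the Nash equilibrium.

Borealis's profit: π = (p_{Borealis} − 2)(58 − 3p_{Borealis} + 2p_{Alta}).
∂π/∂p_{Borealis} = 64 − 6p_{Borealis} + 2p_{Alta} = 0 ⇒ p_{Borealis} = 32/3 + (1/3)p_{Alta}.
Similarly p_{Alta} = 44/3 + (1/3)p_{Borealis}.
Substituting the second reaction function into the first: p_{Borealis} = 32/3 + (1/3)(44/3 + (1/3)p_{Borealis}), which gives (8/9)p_{Borealis} = 140/9 ⇒ p_{Borealis} = 17.5.
Then p_{Alta} = 44/3 + (1/3)·17.5 = 20.5.
q_{Borealis} = 58 − 3·17.5 + 2·20.5 = 46.5.
Profit = (17.5 − 2)·46.5 = 720.75.

720.75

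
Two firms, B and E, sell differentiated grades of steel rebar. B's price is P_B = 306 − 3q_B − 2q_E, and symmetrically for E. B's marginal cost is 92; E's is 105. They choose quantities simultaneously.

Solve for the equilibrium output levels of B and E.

27.5625, 24.3125

Firm B's profit: π = q_B(306 − 3q_B − 2q_E) − 92q_B.
∂π/∂q_B = 214 − 6q_B − 2q_E = 0 ⇒ q_B = 107/3 − (1/3)q_E.
Similarly q_E = 33.5 − (1/3)q_B.
Substituting the second reaction function into the first: q_B = 107/3 − (1/3)(33.5 − (1/3)q_B), which gives (8/9)q_B = 24.5 ⇒ q_B = 27.5625.
Then q_E = 33.5 − (1/3)·27.5625 = 24.3125.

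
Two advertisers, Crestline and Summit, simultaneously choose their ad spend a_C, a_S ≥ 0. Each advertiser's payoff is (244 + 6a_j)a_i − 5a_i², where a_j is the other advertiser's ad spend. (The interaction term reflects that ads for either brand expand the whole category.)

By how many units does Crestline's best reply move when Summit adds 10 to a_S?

6

Crestline's payoff is (244 + 6a_S)a_C − 5a_C².
∂π/∂a_C = 244 + 6a_S − 10a_C = 0, so a_C = 24.4 + 0.6a_S.
The reaction-function slope is 0.6, so a 10-unit rise in a_S moves a_C by 0.6 × 10 = 6. Crestline's best response rises — the actions are strategic complements.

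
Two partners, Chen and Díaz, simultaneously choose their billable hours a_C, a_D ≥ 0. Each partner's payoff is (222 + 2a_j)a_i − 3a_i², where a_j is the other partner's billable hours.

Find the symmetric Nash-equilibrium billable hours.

Chen's payoff is (222 + 2a_D)a_C − 3a_C².
∂π/∂a_C = 222 + 2a_D − 6a_C = 0, so a_C = 37 + (1/3)a_D.
The game is symmetric, so in equilibrium a_D = a_C: the reaction function gives (2/3)a_C = 37, hence a_C = 55.5.

55.5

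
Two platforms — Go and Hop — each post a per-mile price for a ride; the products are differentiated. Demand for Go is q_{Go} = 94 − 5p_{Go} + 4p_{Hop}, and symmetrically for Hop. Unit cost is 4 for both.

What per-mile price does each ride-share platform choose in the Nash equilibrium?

19

Go's profit: π = (p_{Go} − 4)(94 − 5p_{Go} + 4p_{Hop}).
∂π/∂p_{Go} = 114 − 10p_{Go} + 4p_{Hop} = 0 ⇒ p_{Go} = 11.4 + 0.4p_{Hop}.
The game is symmetric, so in equilibrium p_{Hop} = p_{Go}: the reaction function gives 0.6p_{Go} = 11.4, hence p_{Go} = 19.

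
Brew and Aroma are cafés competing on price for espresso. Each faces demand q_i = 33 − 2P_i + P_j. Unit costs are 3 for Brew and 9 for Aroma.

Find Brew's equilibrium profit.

233.28

Brew's profit: π = (P_{Brew} − 3)(33 − 2P_{Brew} + P_{Aroma}).
∂π/∂P_{Brew} = 39 − 4P_{Brew} + P_{Aroma} = 0 ⇒ P_{Brew} = 9.75 + 0.25P_{Aroma}.
Similarly P_{Aroma} = 12.75 + 0.25P_{Brew}.
Plugging P_{Aroma} into Brew's best response: P_{Brew} = 9.75 + 0.25(12.75 + 0.25P_{Brew}) ⇒ 0.9375P_{Brew} = 12.9375, so P_{Brew} = 13.8.
Then P_{Aroma} = 12.75 + 0.25·13.8 = 16.2.
q_{Brew} = 33 − 2·13.8 + 16.2 = 21.6.
Profit = (13.8 − 3)·21.6 = 233.28.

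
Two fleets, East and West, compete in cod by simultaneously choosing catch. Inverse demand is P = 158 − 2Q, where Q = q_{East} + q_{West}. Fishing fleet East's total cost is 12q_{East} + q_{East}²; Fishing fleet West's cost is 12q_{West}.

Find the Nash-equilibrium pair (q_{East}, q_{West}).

Fishing fleet East's profit: π = q_{East}(158 − 2(q_{East} + q_{West})) − 12q_{East} − q_{East}².
∂π/∂q_{East} = 146 − 6q_{East} − 2q_{West} = 0, so q_{East} = 73/3 − (1/3)q_{West}.
For West: ∂π/∂q_{West} = 146 − 4q_{West} − 2q_{East} = 0 ⇒ q_{West} = 36.5 − 0.5q_{East}.
Plugging q_{West} into East's best response: q_{East} = 73/3 − (1/3)(36.5 − 0.5q_{East}) ⇒ (5/6)q_{East} = 73/6, so q_{East} = 14.6.
Then q_{West} = 36.5 − 0.5·14.6 = 29.2.

14.6, 29.2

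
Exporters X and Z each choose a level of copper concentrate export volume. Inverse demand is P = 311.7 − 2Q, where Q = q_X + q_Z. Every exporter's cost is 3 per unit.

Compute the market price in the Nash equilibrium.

105.9

Exporter X's profit: π = q_X(311.7 − 2(q_X + q_Z)) − 3q_X.
∂π/∂q_X = 308.7 − 4q_X − 2q_Z = 0, so q_X = 77.175 − 0.5q_Z.
The game is symmetric, so in equilibrium q_Z = q_X: the reaction function gives 1.5q_X = 77.175, hence q_X = 51.45.
Equilibrium price: P = 311.7 − 2·102.9 = 105.9.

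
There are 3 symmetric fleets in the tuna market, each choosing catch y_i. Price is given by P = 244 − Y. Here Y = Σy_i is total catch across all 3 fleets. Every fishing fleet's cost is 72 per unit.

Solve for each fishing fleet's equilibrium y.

A representative fishing fleet's profit is π_i = y_i(244 − Y) − 72y_i, with Y = y_i + Σ_{j≠i} y_j.
First-order condition: 172 − 2y_i − Σ_{j≠i} y_j = 0.
Imposing symmetry (y_j = y for all j) turns Σ_{j≠i} y_j into 2y, so 172 = 4y and y = 43.

43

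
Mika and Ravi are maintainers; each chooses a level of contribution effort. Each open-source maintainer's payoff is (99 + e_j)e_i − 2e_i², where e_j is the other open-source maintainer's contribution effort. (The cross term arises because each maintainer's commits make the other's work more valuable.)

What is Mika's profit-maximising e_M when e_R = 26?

31.25

Mika's payoff is (99 + e_R)e_M − 2e_M².
∂π/∂e_M = 99 + e_R − 4e_M = 0, so e_M = 24.75 + 0.25e_R.
At e_R = 26: e_M = 24.75 + 0.25·26 = 31.25.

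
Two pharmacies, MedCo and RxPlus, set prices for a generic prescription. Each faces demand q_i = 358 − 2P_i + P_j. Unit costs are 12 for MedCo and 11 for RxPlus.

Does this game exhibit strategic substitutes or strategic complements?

strategic complements

MedCo's profit: π = (P_{MedCo} − 12)(358 − 2P_{MedCo} + P_{RxPlus}).
∂π/∂P_{MedCo} = 382 − 4P_{MedCo} + P_{RxPlus} = 0 ⇒ P_{MedCo} = 95.5 + 0.25P_{RxPlus}.
The best-response slope dP_{MedCo}/dP_{RxPlus} = 0.25 > 0: the reaction function is upward-sloping, so the choices are strategic complements.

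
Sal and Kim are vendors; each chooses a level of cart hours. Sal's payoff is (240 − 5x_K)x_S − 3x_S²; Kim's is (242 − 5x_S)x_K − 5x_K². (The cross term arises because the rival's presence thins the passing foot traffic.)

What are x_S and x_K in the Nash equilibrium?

34, 7.2

Expanding Sal's payoff: 240x_S − 5x_Kx_S − 3x_S².
∂π/∂x_S = 240 − 5x_K − 6x_S = 0, so x_S = 40 − (5/6)x_K.
Likewise for Kim: x_K = 24.2 − 0.5x_S.
Substituting the second reaction function into the first: x_S = 40 − (5/6)(24.2 − 0.5x_S), which gives (7/12)x_S = 119/6 ⇒ x_S = 34.
Then x_K = 24.2 − 0.5·34 = 7.2.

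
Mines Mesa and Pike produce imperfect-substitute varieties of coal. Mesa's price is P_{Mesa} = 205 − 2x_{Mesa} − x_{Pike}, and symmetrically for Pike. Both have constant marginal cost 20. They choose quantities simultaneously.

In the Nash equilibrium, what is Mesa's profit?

2738

Mine Mesa's profit: π = x_{Mesa}(205 − 2x_{Mesa} − x_{Pike}) − 20x_{Mesa}.
∂π/∂x_{Mesa} = 185 − 4x_{Mesa} − x_{Pike} = 0 ⇒ x_{Mesa} = 46.25 − 0.25x_{Pike}.
By symmetry x_{Pike} = x_{Mesa}; substituting into the reaction function, 1.25x_{Mesa} = 46.25 and x_{Mesa} = 37.
P_{Mesa} = 205 − 2·37 − 37 = 94.
Profit = (94 − 20)·37 = 2738.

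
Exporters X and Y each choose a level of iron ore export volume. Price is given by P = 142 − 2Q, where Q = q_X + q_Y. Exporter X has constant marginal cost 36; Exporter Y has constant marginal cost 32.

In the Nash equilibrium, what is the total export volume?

Exporter X's profit: π = q_X(142 − 2(q_X + q_Y)) − 36q_X.
∂π/∂q_X = 106 − 4q_X − 2q_Y = 0, so q_X = 26.5 − 0.5q_Y.
By the same steps for Y: q_Y = 27.5 − 0.5q_X.
Plugging q_Y into X's best response: q_X = 26.5 − 0.5(27.5 − 0.5q_X) ⇒ 0.75q_X = 12.75, so q_X = 17.
Then q_Y = 27.5 − 0.5·17 = 19.
Total export volume: 17 + 19 = 36.

36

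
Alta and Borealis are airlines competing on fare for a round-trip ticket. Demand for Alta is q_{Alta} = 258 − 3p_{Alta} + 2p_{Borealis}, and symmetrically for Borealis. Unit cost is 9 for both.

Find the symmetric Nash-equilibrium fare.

71.25

Alta's profit: π = (p_{Alta} − 9)(258 − 3p_{Alta} + 2p_{Borealis}).
∂π/∂p_{Alta} = 285 − 6p_{Alta} + 2p_{Borealis} = 0 ⇒ p_{Alta} = 47.5 + (1/3)p_{Borealis}.
The game is symmetric, so in equilibrium p_{Borealis} = p_{Alta}: the reaction function gives (2/3)p_{Alta} = 47.5, hence p_{Alta} = 71.25.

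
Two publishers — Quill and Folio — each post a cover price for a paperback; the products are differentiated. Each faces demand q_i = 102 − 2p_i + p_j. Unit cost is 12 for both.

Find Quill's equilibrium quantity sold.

60

Quill's profit: π = (p_{Quill} − 12)(102 − 2p_{Quill} + p_{Folio}).
∂π/∂p_{Quill} = 126 − 4p_{Quill} + p_{Folio} = 0 ⇒ p_{Quill} = 31.5 + 0.25p_{Folio}.
Setting p_{Quill} = p_{Folio} in the reaction function: p_{Quill} = 31.5 + 0.25p_{Quill}, so p_{Quill} = 31.5 / 0.75 = 42.
q_{Quill} = 102 − 2·42 + 42 = 60.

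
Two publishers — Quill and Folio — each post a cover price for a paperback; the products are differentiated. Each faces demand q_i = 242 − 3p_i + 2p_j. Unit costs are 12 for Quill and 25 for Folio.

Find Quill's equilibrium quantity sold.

179.8125

Quill's profit: π = (p_{Quill} − 12)(242 − 3p_{Quill} + 2p_{Folio}).
∂π/∂p_{Quill} = 278 − 6p_{Quill} + 2p_{Folio} = 0 ⇒ p_{Quill} = 139/3 + (1/3)p_{Folio}.
Similarly p_{Folio} = 317/6 + (1/3)p_{Quill}.
Solving the two reaction functions simultaneously: (1 − (1/3)(1/3))p_{Quill} = 139/3 + (1/3)·(317/6), so (8/9)p_{Quill} = 1151/18 and p_{Quill} = 71.9375.
Then p_{Folio} = 317/6 + (1/3)·71.9375 = 76.8125.
q_{Quill} = 242 − 3·71.9375 + 2·76.8125 = 179.8125.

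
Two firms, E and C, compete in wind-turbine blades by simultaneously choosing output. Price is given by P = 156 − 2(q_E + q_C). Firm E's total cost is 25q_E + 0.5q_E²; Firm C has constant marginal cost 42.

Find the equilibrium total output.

Firm E's profit: π = q_E(156 − 2(q_E + q_C)) − 25q_E − 0.5q_E².
∂π/∂q_E = 131 − 5q_E − 2q_C = 0, so q_E = 26.2 − 0.4q_C.
For C: ∂π/∂q_C = 114 − 4q_C − 2q_E = 0 ⇒ q_C = 28.5 − 0.5q_E.
Substituting the second reaction function into the first: q_E = 26.2 − 0.4(28.5 − 0.5q_E), which gives 0.8q_E = 14.8 ⇒ q_E = 18.5.
Then q_C = 28.5 − 0.5·18.5 = 19.25.
Total output: 18.5 + 19.25 = 37.75.

37.75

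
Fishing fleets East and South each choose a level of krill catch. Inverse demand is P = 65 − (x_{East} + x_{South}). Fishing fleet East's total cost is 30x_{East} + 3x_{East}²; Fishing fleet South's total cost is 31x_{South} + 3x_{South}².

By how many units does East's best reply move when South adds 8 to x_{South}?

Fishing fleet East's profit: π = x_{East}(65 − (x_{East} + x_{South})) − 30x_{East} − 3x_{East}².
∂π/∂x_{East} = 35 − 8x_{East} − x_{South} = 0, so x_{East} = 4.375 − 0.125x_{South}.
The reaction-function slope is −0.125, so an 8-unit rise in x_{South} moves x_{East} by −0.125 × 8 = −1. East's best response falls — the actions are strategic substitutes.

-1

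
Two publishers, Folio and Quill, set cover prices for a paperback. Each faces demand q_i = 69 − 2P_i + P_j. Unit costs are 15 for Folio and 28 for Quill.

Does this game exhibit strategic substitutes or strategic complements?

Folio's profit: π = (P_{Folio} − 15)(69 − 2P_{Folio} + P_{Quill}).
∂π/∂P_{Folio} = 99 − 4P_{Folio} + P_{Quill} = 0 ⇒ P_{Folio} = 24.75 + 0.25P_{Quill}.
The best-response slope dP_{Folio}/dP_{Quill} = 0.25 > 0: the reaction function is upward-sloping, so the choices are strategic complements.

strategic complements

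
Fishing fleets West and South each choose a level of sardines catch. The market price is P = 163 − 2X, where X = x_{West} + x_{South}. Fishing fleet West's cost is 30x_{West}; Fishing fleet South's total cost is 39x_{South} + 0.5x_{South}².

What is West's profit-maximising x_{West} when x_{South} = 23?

Fishing fleet West's profit: π = x_{West}(163 − 2(x_{West} + x_{South})) − 30x_{West}.
∂π/∂x_{West} = 133 − 4x_{West} − 2x_{South} = 0, so x_{West} = 33.25 − 0.5x_{South}.
At x_{South} = 23: x_{West} = 33.25 − 0.5·23 = 21.75.

21.75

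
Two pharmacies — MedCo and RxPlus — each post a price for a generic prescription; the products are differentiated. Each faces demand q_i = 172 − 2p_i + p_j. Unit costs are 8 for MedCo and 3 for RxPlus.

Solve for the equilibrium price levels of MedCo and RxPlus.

62, 60

MedCo's profit: π = (p_{MedCo} − 8)(172 − 2p_{MedCo} + p_{RxPlus}).
∂π/∂p_{MedCo} = 188 − 4p_{MedCo} + p_{RxPlus} = 0 ⇒ p_{MedCo} = 47 + 0.25p_{RxPlus}.
Similarly p_{RxPlus} = 44.5 + 0.25p_{MedCo}.
Substituting the second reaction function into the first: p_{MedCo} = 47 + 0.25(44.5 + 0.25p_{MedCo}), which gives 0.9375p_{MedCo} = 58.125 ⇒ p_{MedCo} = 62.
Then p_{RxPlus} = 44.5 + 0.25·62 = 60.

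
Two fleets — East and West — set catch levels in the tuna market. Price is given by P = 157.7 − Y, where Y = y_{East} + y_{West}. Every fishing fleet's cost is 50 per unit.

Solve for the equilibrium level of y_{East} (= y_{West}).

Fishing fleet East's profit: π = y_{East}(157.7 − (y_{East} + y_{West})) − 50y_{East}.
∂π/∂y_{East} = 107.7 − 2y_{East} − y_{West} = 0, so y_{East} = 53.85 − 0.5y_{West}.
The game is symmetric, so in equilibrium y_{West} = y_{East}: the reaction function gives 1.5y_{East} = 53.85, hence y_{East} = 35.9.

35.9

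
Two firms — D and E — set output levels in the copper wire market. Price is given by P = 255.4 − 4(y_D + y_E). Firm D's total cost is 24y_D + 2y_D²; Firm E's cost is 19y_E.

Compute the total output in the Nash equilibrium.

Firm D's profit: π = y_D(255.4 − 4(y_D + y_E)) − 24y_D − 2y_D².
∂π/∂y_D = 231.4 − 12y_D − 4y_E = 0, so y_D = 1157/60 − (1/3)y_E.
For E: ∂π/∂y_E = 236.4 − 8y_E − 4y_D = 0 ⇒ y_E = 29.55 − 0.5y_D.
Solving the two reaction functions simultaneously: (1 − (−1/3)(−0.5))y_D = 1157/60 − (1/3)·29.55, so (5/6)y_D = 283/30 and y_D = 11.32.
Then y_E = 29.55 − 0.5·11.32 = 23.89.
Total output: 11.32 + 23.89 = 35.21.

35.21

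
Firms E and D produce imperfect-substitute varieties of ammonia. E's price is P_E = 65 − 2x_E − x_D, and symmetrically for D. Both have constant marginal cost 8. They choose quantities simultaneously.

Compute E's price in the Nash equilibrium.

30.8

Firm E's profit: π = x_E(65 − 2x_E − x_D) − 8x_E.
∂π/∂x_E = 57 − 4x_E − x_D = 0 ⇒ x_E = 14.25 − 0.25x_D.
The game is symmetric, so in equilibrium x_D = x_E: the reaction function gives 1.25x_E = 14.25, hence x_E = 11.4.
P_E = 65 − 2·11.4 − 11.4 = 30.8.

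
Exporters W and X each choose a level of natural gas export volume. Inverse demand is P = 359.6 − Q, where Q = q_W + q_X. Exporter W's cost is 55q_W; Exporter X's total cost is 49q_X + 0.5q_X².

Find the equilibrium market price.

175.64

Exporter W's profit: π = q_W(359.6 − (q_W + q_X)) − 55q_W.
∂π/∂q_W = 304.6 − 2q_W − q_X = 0, so q_W = 152.3 − 0.5q_X.
For X: ∂π/∂q_X = 310.6 − 3q_X − q_W = 0 ⇒ q_X = 1553/15 − (1/3)q_W.
Solving the two reaction functions simultaneously: (1 − (−0.5)(−1/3))q_W = 152.3 − 0.5·(1553/15), so (5/6)q_W = 1508/15 and q_W = 120.64.
Then q_X = 1553/15 − (1/3)·120.64 = 63.32.
Equilibrium price: P = 359.6 − 183.96 = 175.64.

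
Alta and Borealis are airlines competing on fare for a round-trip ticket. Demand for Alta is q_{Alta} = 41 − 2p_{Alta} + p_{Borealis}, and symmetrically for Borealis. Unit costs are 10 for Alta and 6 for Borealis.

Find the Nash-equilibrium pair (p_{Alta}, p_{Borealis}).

19.8, 18.2

Alta's profit: π = (p_{Alta} − 10)(41 − 2p_{Alta} + p_{Borealis}).
∂π/∂p_{Alta} = 61 − 4p_{Alta} + p_{Borealis} = 0 ⇒ p_{Alta} = 15.25 + 0.25p_{Borealis}.
Similarly p_{Borealis} = 13.25 + 0.25p_{Alta}.
Plugging p_{Borealis} into Alta's best response: p_{Alta} = 15.25 + 0.25(13.25 + 0.25p_{Alta}) ⇒ 0.9375p_{Alta} = 18.5625, so p_{Alta} = 19.8.
Then p_{Borealis} = 13.25 + 0.25·19.8 = 18.2.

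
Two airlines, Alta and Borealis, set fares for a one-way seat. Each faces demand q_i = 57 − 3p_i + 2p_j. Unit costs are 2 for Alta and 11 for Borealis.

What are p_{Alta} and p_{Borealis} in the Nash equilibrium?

Alta's profit: π = (p_{Alta} − 2)(57 − 3p_{Alta} + 2p_{Borealis}).
∂π/∂p_{Alta} = 63 − 6p_{Alta} + 2p_{Borealis} = 0 ⇒ p_{Alta} = 10.5 + (1/3)p_{Borealis}.
Similarly p_{Borealis} = 15 + (1/3)p_{Alta}.
Plugging p_{Borealis} into Alta's best response: p_{Alta} = 10.5 + (1/3)(15 + (1/3)p_{Alta}) ⇒ (8/9)p_{Alta} = 15.5, so p_{Alta} = 17.4375.
Then p_{Borealis} = 15 + (1/3)·17.4375 = 20.8125.

17.4375, 20.8125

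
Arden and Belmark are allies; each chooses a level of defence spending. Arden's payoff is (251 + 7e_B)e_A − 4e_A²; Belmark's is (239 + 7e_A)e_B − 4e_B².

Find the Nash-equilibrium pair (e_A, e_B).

Expanding Arden's payoff: 251e_A + 7e_Be_A − 4e_A².
∂π/∂e_A = 251 + 7e_B − 8e_A = 0, so e_A = 31.375 + 0.875e_B.
Likewise for Belmark: e_B = 29.875 + 0.875e_A.
Substituting the second reaction function into the first: e_A = 31.375 + 0.875(29.875 + 0.875e_A), which gives (15/64)e_A = 3681/64 ⇒ e_A = 245.4.
Then e_B = 29.875 + 0.875·245.4 = 244.6.

245.4, 244.6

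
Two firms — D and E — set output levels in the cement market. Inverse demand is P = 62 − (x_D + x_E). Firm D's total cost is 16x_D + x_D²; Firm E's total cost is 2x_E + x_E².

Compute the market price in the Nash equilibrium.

Firm D's profit: π = x_D(62 − (x_D + x_E)) − 16x_D − x_D².
∂π/∂x_D = 46 − 4x_D − x_E = 0, so x_D = 11.5 − 0.25x_E.
By the same steps for E: x_E = 15 − 0.25x_D.
Plugging x_E into D's best response: x_D = 11.5 − 0.25(15 − 0.25x_D) ⇒ 0.9375x_D = 7.75, so x_D = 124/15.
Then x_E = 15 − 0.25·(124/15) = 194/15.
Equilibrium price: P = 62 − 21.2 = 40.8.

40.8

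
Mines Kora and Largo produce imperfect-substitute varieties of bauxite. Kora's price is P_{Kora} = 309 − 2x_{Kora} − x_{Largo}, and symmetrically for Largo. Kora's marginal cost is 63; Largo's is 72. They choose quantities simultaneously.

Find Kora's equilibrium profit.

Mine Kora's profit: π = x_{Kora}(309 − 2x_{Kora} − x_{Largo}) − 63x_{Kora}.
∂π/∂x_{Kora} = 246 − 4x_{Kora} − x_{Largo} = 0 ⇒ x_{Kora} = 61.5 − 0.25x_{Largo}.
Similarly x_{Largo} = 59.25 − 0.25x_{Kora}.
Solving the two reaction functions simultaneously: (1 − (−0.25)(−0.25))x_{Kora} = 61.5 − 0.25·59.25, so 0.9375x_{Kora} = 46.6875 and x_{Kora} = 49.8.
Then x_{Largo} = 59.25 − 0.25·49.8 = 46.8.
P_{Kora} = 309 − 2·49.8 − 46.8 = 162.6.
Profit = (162.6 − 63)·49.8 = 4960.08.

4960.08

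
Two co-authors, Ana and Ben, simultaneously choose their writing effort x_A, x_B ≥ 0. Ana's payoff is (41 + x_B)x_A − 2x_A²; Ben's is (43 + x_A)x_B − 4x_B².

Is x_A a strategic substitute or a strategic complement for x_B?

strategic complements

Expanding Ana's payoff: 41x_A + x_Bx_A − 2x_A².
∂π/∂x_A = 41 + x_B − 4x_A = 0, so x_A = 10.25 + 0.25x_B.
The best-response slope dx_A/dx_B = 0.25 > 0: the reaction function is upward-sloping, so the choices are strategic complements.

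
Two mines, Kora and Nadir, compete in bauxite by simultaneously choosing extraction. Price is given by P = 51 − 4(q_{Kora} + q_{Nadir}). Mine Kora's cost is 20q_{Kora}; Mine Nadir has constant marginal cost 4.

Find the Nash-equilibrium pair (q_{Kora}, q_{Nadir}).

1.25, 5.25

Mine Kora's profit: π = q_{Kora}(51 − 4(q_{Kora} + q_{Nadir})) − 20q_{Kora}.
∂π/∂q_{Kora} = 31 − 8q_{Kora} − 4q_{Nadir} = 0, so q_{Kora} = 3.875 − 0.5q_{Nadir}.
By the same steps for Nadir: q_{Nadir} = 5.875 − 0.5q_{Kora}.
Substituting the second reaction function into the first: q_{Kora} = 3.875 − 0.5(5.875 − 0.5q_{Kora}), which gives 0.75q_{Kora} = 0.9375 ⇒ q_{Kora} = 1.25.
Then q_{Nadir} = 5.875 − 0.5·1.25 = 5.25.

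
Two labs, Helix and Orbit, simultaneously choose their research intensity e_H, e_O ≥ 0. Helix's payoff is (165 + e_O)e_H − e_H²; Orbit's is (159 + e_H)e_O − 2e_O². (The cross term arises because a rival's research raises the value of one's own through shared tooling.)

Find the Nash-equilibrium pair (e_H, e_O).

Expanding Helix's payoff: 165e_H + e_Oe_H − e_H².
∂π/∂e_H = 165 + e_O − 2e_H = 0, so e_H = 82.5 + 0.5e_O.
Likewise for Orbit: e_O = 39.75 + 0.25e_H.
Solving the two reaction functions simultaneously: (1 − (0.5)(0.25))e_H = 82.5 + 0.5·39.75, so 0.875e_H = 102.375 and e_H = 117.
Then e_O = 39.75 + 0.25·117 = 69.

117, 69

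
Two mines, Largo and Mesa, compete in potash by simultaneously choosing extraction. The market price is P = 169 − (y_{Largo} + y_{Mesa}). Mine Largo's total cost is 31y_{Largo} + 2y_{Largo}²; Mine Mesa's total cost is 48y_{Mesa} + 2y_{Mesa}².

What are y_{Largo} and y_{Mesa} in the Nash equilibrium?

Mine Largo's profit: π = y_{Largo}(169 − (y_{Largo} + y_{Mesa})) − 31y_{Largo} − 2y_{Largo}².
∂π/∂y_{Largo} = 138 − 6y_{Largo} − y_{Mesa} = 0, so y_{Largo} = 23 − (1/6)y_{Mesa}.
By the same steps for Mesa: y_{Mesa} = 121/6 − (1/6)y_{Largo}.
Plugging y_{Mesa} into Largo's best response: y_{Largo} = 23 − (1/6)(121/6 − (1/6)y_{Largo}) ⇒ (35/36)y_{Largo} = 707/36, so y_{Largo} = 20.2.
Then y_{Mesa} = 121/6 − (1/6)·20.2 = 16.8.

20.2, 16.8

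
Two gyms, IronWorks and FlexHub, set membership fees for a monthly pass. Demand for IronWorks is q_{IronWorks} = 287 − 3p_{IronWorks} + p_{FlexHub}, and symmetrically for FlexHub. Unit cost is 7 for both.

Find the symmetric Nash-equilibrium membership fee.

IronWorks's profit: π = (p_{IronWorks} − 7)(287 − 3p_{IronWorks} + p_{FlexHub}).
∂π/∂p_{IronWorks} = 308 − 6p_{IronWorks} + p_{FlexHub} = 0 ⇒ p_{IronWorks} = 154/3 + (1/6)p_{FlexHub}.
Setting p_{IronWorks} = p_{FlexHub} in the reaction function: p_{IronWorks} = 154/3 + (1/6)p_{IronWorks}, so p_{IronWorks} = (154/3) / (5/6) = 61.6.

61.6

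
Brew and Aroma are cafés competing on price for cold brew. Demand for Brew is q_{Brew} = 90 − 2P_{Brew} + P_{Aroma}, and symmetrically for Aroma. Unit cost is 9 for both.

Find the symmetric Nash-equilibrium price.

Brew's profit: π = (P_{Brew} − 9)(90 − 2P_{Brew} + P_{Aroma}).
∂π/∂P_{Brew} = 108 − 4P_{Brew} + P_{Aroma} = 0 ⇒ P_{Brew} = 27 + 0.25P_{Aroma}.
Setting P_{Brew} = P_{Aroma} in the reaction function: P_{Brew} = 27 + 0.25P_{Brew}, so P_{Brew} = 27 / 0.75 = 36.

36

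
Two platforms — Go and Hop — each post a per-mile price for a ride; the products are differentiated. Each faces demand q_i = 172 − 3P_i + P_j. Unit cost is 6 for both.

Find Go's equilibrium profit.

3072

Go's profit: π = (P_{Go} − 6)(172 − 3P_{Go} + P_{Hop}).
∂π/∂P_{Go} = 190 − 6P_{Go} + P_{Hop} = 0 ⇒ P_{Go} = 95/3 + (1/6)P_{Hop}.
The game is symmetric, so in equilibrium P_{Hop} = P_{Go}: the reaction function gives (5/6)P_{Go} = 95/3, hence P_{Go} = 38.
q_{Go} = 172 − 3·38 + 38 = 96.
Profit = (38 − 6)·96 = 3072.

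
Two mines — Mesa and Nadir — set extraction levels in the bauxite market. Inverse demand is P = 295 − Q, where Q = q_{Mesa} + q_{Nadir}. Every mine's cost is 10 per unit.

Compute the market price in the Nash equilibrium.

Mine Mesa's profit: π = q_{Mesa}(295 − (q_{Mesa} + q_{Nadir})) − 10q_{Mesa}.
∂π/∂q_{Mesa} = 285 − 2q_{Mesa} − q_{Nadir} = 0, so q_{Mesa} = 142.5 − 0.5q_{Nadir}.
The game is symmetric, so in equilibrium q_{Nadir} = q_{Mesa}: the reaction function gives 1.5q_{Mesa} = 142.5, hence q_{Mesa} = 95.
Equilibrium price: P = 295 − 190 = 105.

105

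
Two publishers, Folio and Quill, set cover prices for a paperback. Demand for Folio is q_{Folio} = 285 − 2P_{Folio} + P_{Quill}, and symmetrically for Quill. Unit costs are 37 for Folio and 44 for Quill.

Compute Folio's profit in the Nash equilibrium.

Folio's profit: π = (P_{Folio} − 37)(285 − 2P_{Folio} + P_{Quill}).
∂π/∂P_{Folio} = 359 − 4P_{Folio} + P_{Quill} = 0 ⇒ P_{Folio} = 89.75 + 0.25P_{Quill}.
Similarly P_{Quill} = 93.25 + 0.25P_{Folio}.
Plugging P_{Quill} into Folio's best response: P_{Folio} = 89.75 + 0.25(93.25 + 0.25P_{Folio}) ⇒ 0.9375P_{Folio} = 113.0625, so P_{Folio} = 120.6.
Then P_{Quill} = 93.25 + 0.25·120.6 = 123.4.
q_{Folio} = 285 − 2·120.6 + 123.4 = 167.2.
Profit = (120.6 − 37)·167.2 = 13977.92.

13977.92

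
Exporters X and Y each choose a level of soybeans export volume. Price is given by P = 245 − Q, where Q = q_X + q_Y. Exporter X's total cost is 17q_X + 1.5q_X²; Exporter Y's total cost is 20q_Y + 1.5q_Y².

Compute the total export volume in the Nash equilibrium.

75.5

Exporter X's profit: π = q_X(245 − (q_X + q_Y)) − 17q_X − 1.5q_X².
∂π/∂q_X = 228 − 5q_X − q_Y = 0, so q_X = 45.6 − 0.2q_Y.
By the same steps for Y: q_Y = 45 − 0.2q_X.
Plugging q_Y into X's best response: q_X = 45.6 − 0.2(45 − 0.2q_X) ⇒ 0.96q_X = 36.6, so q_X = 38.125.
Then q_Y = 45 − 0.2·38.125 = 37.375.
Total export volume: 38.125 + 37.375 = 75.5.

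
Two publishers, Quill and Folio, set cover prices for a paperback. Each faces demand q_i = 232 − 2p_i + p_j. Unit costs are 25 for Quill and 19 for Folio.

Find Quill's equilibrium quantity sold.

136.4

Quill's profit: π = (p_{Quill} − 25)(232 − 2p_{Quill} + p_{Folio}).
∂π/∂p_{Quill} = 282 − 4p_{Quill} + p_{Folio} = 0 ⇒ p_{Quill} = 70.5 + 0.25p_{Folio}.
Similarly p_{Folio} = 67.5 + 0.25p_{Quill}.
Solving the two reaction functions simultaneously: (1 − (0.25)(0.25))p_{Quill} = 70.5 + 0.25·67.5, so 0.9375p_{Quill} = 87.375 and p_{Quill} = 93.2.
Then p_{Folio} = 67.5 + 0.25·93.2 = 90.8.
q_{Quill} = 232 − 2·93.2 + 90.8 = 136.4.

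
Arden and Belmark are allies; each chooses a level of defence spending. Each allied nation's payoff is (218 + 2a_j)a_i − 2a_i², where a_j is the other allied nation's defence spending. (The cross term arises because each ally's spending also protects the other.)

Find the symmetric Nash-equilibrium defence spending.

Arden's payoff is (218 + 2a_B)a_A − 2a_A².
∂π/∂a_A = 218 + 2a_B − 4a_A = 0, so a_A = 54.5 + 0.5a_B.
The game is symmetric, so in equilibrium a_B = a_A: the reaction function gives 0.5a_A = 54.5, hence a_A = 109.

109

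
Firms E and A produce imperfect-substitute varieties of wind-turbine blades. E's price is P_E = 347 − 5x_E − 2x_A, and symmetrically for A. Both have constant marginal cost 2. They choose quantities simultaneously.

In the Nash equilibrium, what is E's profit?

4132.8125

Firm E's profit: π = x_E(347 − 5x_E − 2x_A) − 2x_E.
∂π/∂x_E = 345 − 10x_E − 2x_A = 0 ⇒ x_E = 34.5 − 0.2x_A.
By symmetry x_A = x_E; substituting into the reaction function, 1.2x_E = 34.5 and x_E = 28.75.
P_E = 347 − 5·28.75 − 2·28.75 = 145.75.
Profit = (145.75 − 2)·28.75 = 4132.8125.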